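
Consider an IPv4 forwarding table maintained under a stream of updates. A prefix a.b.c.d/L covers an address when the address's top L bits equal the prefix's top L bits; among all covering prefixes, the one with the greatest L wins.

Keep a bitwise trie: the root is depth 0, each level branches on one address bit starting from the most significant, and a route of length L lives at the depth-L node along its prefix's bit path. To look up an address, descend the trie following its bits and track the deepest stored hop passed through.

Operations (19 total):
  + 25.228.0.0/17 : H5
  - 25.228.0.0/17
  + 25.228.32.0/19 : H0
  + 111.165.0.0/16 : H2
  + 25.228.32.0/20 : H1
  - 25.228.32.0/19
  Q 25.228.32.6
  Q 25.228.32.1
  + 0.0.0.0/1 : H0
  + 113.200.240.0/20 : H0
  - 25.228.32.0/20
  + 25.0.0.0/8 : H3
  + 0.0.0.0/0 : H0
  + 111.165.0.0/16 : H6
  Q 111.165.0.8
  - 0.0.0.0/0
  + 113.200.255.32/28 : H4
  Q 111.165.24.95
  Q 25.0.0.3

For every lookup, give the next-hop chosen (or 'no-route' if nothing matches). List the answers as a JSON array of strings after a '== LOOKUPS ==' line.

Process each operation:
  add 25.228.0.0/17 -> H5 at depth 17
  - 25.228.0.0/17 clear@17
  add 25.228.32.0/19 -> H0 at depth 19
  add 111.165.0.0/16 -> H2 at depth 16
  add 25.228.32.0/20 -> H1 at depth 20
  - 25.228.32.0/19 clear@19
  Q 25.228.32.6: descend 00011001111001000010 ; hops seen [H1] ; pick H1
  Q 25.228.32.1: descend 00011001111001000010 ; hops seen [H1] ; pick H1
  add 0.0.0.0/1 -> H0 at depth 1
  add 113.200.240.0/20 -> H0 at depth 20
  - 25.228.32.0/20 clear@20
  add 25.0.0.0/8 -> H3 at depth 8
  add 0.0.0.0/0 -> H0 at depth 0
  add 111.165.0.0/16 -> H6 at depth 16
  Q 111.165.0.8: descend 0110111110100101 ; hops seen [H0,H0,H6] ; pick H6
  - 0.0.0.0/0 clear@0
  add 113.200.255.32/28 -> H4 at depth 28
  Q 111.165.24.95: descend 0110111110100101 ; hops seen [H0,H6] ; pick H6
  Q 25.0.0.3: descend 00011001 ; hops seen [H0,H3] ; pick H3

== LOOKUPS ==
["H1","H1","H6","H6","H3"]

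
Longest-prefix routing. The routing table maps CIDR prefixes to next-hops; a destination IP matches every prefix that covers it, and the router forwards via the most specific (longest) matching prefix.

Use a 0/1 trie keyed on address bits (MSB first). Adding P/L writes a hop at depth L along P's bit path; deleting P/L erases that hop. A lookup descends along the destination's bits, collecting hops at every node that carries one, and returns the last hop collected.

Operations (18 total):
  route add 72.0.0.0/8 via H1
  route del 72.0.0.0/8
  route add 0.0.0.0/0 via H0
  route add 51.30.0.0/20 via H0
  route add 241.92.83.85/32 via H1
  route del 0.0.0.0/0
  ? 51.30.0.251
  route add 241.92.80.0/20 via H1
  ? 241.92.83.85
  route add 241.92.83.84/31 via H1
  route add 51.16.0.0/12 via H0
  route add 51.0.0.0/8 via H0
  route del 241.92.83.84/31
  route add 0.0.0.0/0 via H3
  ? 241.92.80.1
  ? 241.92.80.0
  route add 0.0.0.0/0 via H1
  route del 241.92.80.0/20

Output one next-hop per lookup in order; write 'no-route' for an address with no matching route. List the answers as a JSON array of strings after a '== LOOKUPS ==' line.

Trace:
  + 72.0.0.0/8 (H1) depth=8
  - 72.0.0.0/8 clear@8
  + 0.0.0.0/0 (H0) depth=0
  + 51.30.0.0/20 (H0) depth=20
  + 241.92.83.85/32 (H1) depth=32
  - 0.0.0.0/0 clear@0
  ? 51.30.0.251  path d0:-→d1:-→d2:-→d3:-→d4:-→d5:-→d6:-→d7:-→d8:-→d9:-→d10:-→d11:-→d12:-→d13:-→d14:-→d15:-→d16:-→d17:-→d18:-→d19:-→d20:H0  best=H0
  + 241.92.80.0/20 (H1) depth=20
  ? 241.92.83.85  path d0:-→d1:-→d2:-→d3:-→d4:-→d5:-→d6:-→d7:-→d8:-→d9:-→d10:-→d11:-→d12:-→d13:-→d14:-→d15:-→d16:-→d17:-→d18:-→d19:-→d20:H1→d21:-→d22:-→d23:-→d24:-→d25:-→d26:-→d27:-→d28:-→d29:-→d30:-→d31:-→d32:H1  best=H1
  + 241.92.83.84/31 (H1) depth=31
  + 51.16.0.0/12 (H0) depth=12
  + 51.0.0.0/8 (H0) depth=8
  - 241.92.83.84/31 clear@31
  + 0.0.0.0/0 (H3) depth=0
  ? 241.92.80.1  path d0:H3→d1:-→d2:-→d3:-→d4:-→d5:-→d6:-→d7:-→d8:-→d9:-→d10:-→d11:-→d12:-→d13:-→d14:-→d15:-→d16:-→d17:-→d18:-→d19:-→d20:H1→d21:-→d22:-  best=H1
  ? 241.92.80.0  path d0:H3→d1:-→d2:-→d3:-→d4:-→d5:-→d6:-→d7:-→d8:-→d9:-→d10:-→d11:-→d12:-→d13:-→d14:-→d15:-→d16:-→d17:-→d18:-→d19:-→d20:H1→d21:-→d22:-  best=H1
  + 0.0.0.0/0 (H1) depth=0
  - 241.92.80.0/20 clear@20

== LOOKUPS ==
["H0","H1","H1","H1"]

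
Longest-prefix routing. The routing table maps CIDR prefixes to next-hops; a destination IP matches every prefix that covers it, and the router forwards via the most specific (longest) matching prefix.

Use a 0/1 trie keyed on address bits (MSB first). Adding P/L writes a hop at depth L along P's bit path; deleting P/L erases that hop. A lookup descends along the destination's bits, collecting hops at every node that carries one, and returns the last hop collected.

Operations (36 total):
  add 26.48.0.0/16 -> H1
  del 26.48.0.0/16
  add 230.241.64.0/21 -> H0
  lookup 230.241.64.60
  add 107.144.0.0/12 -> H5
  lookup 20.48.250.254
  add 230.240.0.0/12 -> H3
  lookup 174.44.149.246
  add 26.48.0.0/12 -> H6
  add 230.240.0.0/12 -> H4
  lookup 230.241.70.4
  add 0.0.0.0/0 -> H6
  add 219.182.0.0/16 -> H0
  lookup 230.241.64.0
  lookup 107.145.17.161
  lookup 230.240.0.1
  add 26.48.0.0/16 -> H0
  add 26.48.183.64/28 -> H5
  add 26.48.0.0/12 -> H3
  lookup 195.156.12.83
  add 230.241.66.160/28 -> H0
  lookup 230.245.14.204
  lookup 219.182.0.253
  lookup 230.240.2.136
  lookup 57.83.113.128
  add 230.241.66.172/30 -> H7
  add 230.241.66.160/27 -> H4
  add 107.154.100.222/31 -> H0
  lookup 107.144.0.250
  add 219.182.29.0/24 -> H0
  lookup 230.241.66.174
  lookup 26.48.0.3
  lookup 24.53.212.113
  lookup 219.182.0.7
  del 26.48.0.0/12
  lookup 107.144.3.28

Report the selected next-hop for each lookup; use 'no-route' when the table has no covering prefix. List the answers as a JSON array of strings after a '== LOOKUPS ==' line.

Apply in order:
  + 26.48.0.0/16 (H1) depth=16
  - 26.48.0.0/16 clear@16
  + 230.241.64.0/21 (H0) depth=21
  ? 230.241.64.60  path d0:-→d1:-→d2:-→d3:-→d4:-→d5:-→d6:-→d7:-→d8:-→d9:-→d10:-→d11:-→d12:-→d13:-→d14:-→d15:-→d16:-→d17:-→d18:-→d19:-→d20:-→d21:H0  best=H0
  + 107.144.0.0/12 (H5) depth=12
  ? 20.48.250.254  path d0:-→d1:-→d2:-→d3:-→d4:-  best=no-route
  + 230.240.0.0/12 (H3) depth=12
  ? 174.44.149.246  path d0:-→d1:-  best=no-route
  + 26.48.0.0/12 (H6) depth=12
  + 230.240.0.0/12 (H4) depth=12
  ? 230.241.70.4  path d0:-→d1:-→d2:-→d3:-→d4:-→d5:-→d6:-→d7:-→d8:-→d9:-→d10:-→d11:-→d12:H4→d13:-→d14:-→d15:-→d16:-→d17:-→d18:-→d19:-→d20:-→d21:H0  best=H0
  + 0.0.0.0/0 (H6) depth=0
  + 219.182.0.0/16 (H0) depth=16
  ? 230.241.64.0  path d0:H6→d1:-→d2:-→d3:-→d4:-→d5:-→d6:-→d7:-→d8:-→d9:-→d10:-→d11:-→d12:H4→d13:-→d14:-→d15:-→d16:-→d17:-→d18:-→d19:-→d20:-→d21:H0  best=H0
  ? 107.145.17.161  path d0:H6→d1:-→d2:-→d3:-→d4:-→d5:-→d6:-→d7:-→d8:-→d9:-→d10:-→d11:-→d12:H5  best=H5
  ? 230.240.0.1  path d0:H6→d1:-→d2:-→d3:-→d4:-→d5:-→d6:-→d7:-→d8:-→d9:-→d10:-→d11:-→d12:H4→d13:-→d14:-→d15:-  best=H4
  + 26.48.0.0/16 (H0) depth=16
  + 26.48.183.64/28 (H5) depth=28
  + 26.48.0.0/12 (H3) depth=12
  ? 195.156.12.83  path d0:H6→d1:-→d2:-→d3:-  best=H6
  + 230.241.66.160/28 (H0) depth=28
  ? 230.245.14.204  path d0:H6→d1:-→d2:-→d3:-→d4:-→d5:-→d6:-→d7:-→d8:-→d9:-→d10:-→d11:-→d12:H4→d13:-  best=H4
  ? 219.182.0.253  path d0:H6→d1:-→d2:-→d3:-→d4:-→d5:-→d6:-→d7:-→d8:-→d9:-→d10:-→d11:-→d12:-→d13:-→d14:-→d15:-→d16:H0  best=H0
  ? 230.240.2.136  path d0:H6→d1:-→d2:-→d3:-→d4:-→d5:-→d6:-→d7:-→d8:-→d9:-→d10:-→d11:-→d12:H4→d13:-→d14:-→d15:-  best=H4
  ? 57.83.113.128  path d0:H6→d1:-→d2:-  best=H6
  + 230.241.66.172/30 (H7) depth=30
  + 230.241.66.160/27 (H4) depth=27
  + 107.154.100.222/31 (H0) depth=31
  ? 107.144.0.250  path d0:H6→d1:-→d2:-→d3:-→d4:-→d5:-→d6:-→d7:-→d8:-→d9:-→d10:-→d11:-→d12:H5  best=H5
  + 219.182.29.0/24 (H0) depth=24
  ? 230.241.66.174  path d0:H6→d1:-→d2:-→d3:-→d4:-→d5:-→d6:-→d7:-→d8:-→d9:-→d10:-→d11:-→d12:H4→d13:-→d14:-→d15:-→d16:-→d17:-→d18:-→d19:-→d20:-→d21:H0→d22:-→d23:-→d24:-→d25:-→d26:-→d27:H4→d28:H0→d29:-→d30:H7  best=H7
  ? 26.48.0.3  path d0:H6→d1:-→d2:-→d3:-→d4:-→d5:-→d6:-→d7:-→d8:-→d9:-→d10:-→d11:-→d12:H3→d13:-→d14:-→d15:-→d16:H0  best=H0
  ? 24.53.212.113  path d0:H6→d1:-→d2:-→d3:-→d4:-→d5:-→d6:-  best=H6
  ? 219.182.0.7  path d0:H6→d1:-→d2:-→d3:-→d4:-→d5:-→d6:-→d7:-→d8:-→d9:-→d10:-→d11:-→d12:-→d13:-→d14:-→d15:-→d16:H0→d17:-→d18:-→d19:-  best=H0
  - 26.48.0.0/12 clear@12
  ? 107.144.3.28  path d0:H6→d1:-→d2:-→d3:-→d4:-→d5:-→d6:-→d7:-→d8:-→d9:-→d10:-→d11:-→d12:H5  best=H5

== LOOKUPS ==
["H0","no-route","no-route","H0","H0","H5","H4","H6","H4","H0","H4","H6","H5","H7","H0","H6","H0","H5"]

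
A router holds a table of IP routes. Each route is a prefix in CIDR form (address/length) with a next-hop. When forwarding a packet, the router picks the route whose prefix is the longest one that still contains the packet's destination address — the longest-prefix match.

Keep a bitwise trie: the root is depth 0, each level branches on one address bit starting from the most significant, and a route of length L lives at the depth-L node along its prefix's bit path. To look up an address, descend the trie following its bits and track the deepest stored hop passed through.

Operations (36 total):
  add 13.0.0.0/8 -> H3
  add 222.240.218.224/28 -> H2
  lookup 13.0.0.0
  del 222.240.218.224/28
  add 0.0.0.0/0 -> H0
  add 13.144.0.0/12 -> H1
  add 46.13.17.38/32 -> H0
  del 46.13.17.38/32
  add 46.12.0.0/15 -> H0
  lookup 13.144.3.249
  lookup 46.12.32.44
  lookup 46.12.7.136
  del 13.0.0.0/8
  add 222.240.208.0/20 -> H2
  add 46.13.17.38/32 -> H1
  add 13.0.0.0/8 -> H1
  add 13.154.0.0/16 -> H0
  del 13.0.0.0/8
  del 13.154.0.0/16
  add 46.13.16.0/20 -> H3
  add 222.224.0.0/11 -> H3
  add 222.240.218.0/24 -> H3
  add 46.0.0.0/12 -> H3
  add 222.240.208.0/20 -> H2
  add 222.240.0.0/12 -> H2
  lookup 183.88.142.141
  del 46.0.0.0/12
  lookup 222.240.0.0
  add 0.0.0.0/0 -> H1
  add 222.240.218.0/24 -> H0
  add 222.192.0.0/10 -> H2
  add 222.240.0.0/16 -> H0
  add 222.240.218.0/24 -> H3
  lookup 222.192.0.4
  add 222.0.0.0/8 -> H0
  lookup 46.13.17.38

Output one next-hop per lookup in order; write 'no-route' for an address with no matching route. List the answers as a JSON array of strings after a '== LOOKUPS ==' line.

Apply in order:
  + 13.0.0.0/8 (H3) depth=8
  + 222.240.218.224/28 (H2) depth=28
  Q 13.0.0.0: descend 00001101 ; hops seen [H3] ; pick H3
  - 222.240.218.224/28 clear@28
  + 0.0.0.0/0 (H0) depth=0
  + 13.144.0.0/12 (H1) depth=12
  + 46.13.17.38/32 (H0) depth=32
  - 46.13.17.38/32 clear@32
  + 46.12.0.0/15 (H0) depth=15
  Q 13.144.3.249: descend 000011011001 ; hops seen [H0,H3,H1] ; pick H1
  Q 46.12.32.44: descend 001011100000110 ; hops seen [H0,H0] ; pick H0
  Q 46.12.7.136: descend 001011100000110 ; hops seen [H0,H0] ; pick H0
  - 13.0.0.0/8 clear@8
  + 222.240.208.0/20 (H2) depth=20
  + 46.13.17.38/32 (H1) depth=32
  + 13.0.0.0/8 (H1) depth=8
  + 13.154.0.0/16 (H0) depth=16
  - 13.0.0.0/8 clear@8
  - 13.154.0.0/16 clear@16
  + 46.13.16.0/20 (H3) depth=20
  + 222.224.0.0/11 (H3) depth=11
  + 222.240.218.0/24 (H3) depth=24
  + 46.0.0.0/12 (H3) depth=12
  + 222.240.208.0/20 (H2) depth=20
  + 222.240.0.0/12 (H2) depth=12
  Q 183.88.142.141: descend 1 ; hops seen [H0] ; pick H0
  - 46.0.0.0/12 clear@12
  Q 222.240.0.0: descend 1101111011110000 ; hops seen [H0,H3,H2] ; pick H2
  + 0.0.0.0/0 (H1) depth=0
  + 222.240.218.0/24 (H0) depth=24
  + 222.192.0.0/10 (H2) depth=10
  + 222.240.0.0/16 (H0) depth=16
  + 222.240.218.0/24 (H3) depth=24
  Q 222.192.0.4: descend 1101111011 ; hops seen [H1,H2] ; pick H2
  + 222.0.0.0/8 (H0) depth=8
  Q 46.13.17.38: descend 00101110000011010001000100100110 ; hops seen [H1,H0,H3,H1] ; pick H1

== LOOKUPS ==
["H3","H1","H0","H0","H0","H2","H2","H1"]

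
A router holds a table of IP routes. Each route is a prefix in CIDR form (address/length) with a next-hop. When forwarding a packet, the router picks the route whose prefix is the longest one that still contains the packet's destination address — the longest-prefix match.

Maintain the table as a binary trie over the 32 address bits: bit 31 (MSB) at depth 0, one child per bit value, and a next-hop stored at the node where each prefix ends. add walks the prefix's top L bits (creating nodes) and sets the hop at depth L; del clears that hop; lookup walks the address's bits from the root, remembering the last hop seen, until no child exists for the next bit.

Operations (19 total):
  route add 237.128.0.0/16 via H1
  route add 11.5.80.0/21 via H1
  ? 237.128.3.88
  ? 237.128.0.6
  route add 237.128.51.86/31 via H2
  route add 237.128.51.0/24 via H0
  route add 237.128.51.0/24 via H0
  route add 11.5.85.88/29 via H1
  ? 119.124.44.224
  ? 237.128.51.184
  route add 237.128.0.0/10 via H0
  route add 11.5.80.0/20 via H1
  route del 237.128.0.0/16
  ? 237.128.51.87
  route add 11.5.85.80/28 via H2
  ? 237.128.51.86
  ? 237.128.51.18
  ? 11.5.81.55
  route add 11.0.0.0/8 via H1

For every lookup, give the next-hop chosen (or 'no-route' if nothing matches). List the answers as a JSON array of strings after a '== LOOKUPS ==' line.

Trace:
  add 237.128.0.0/16 -> H1 at depth 16
  add 11.5.80.0/21 -> H1 at depth 21
  lookup 237.128.3.88: bits 1110110110000000 walk d0:-→d1:-→d2:-→d3:-→d4:-→d5:-→d6:-→d7:-→d8:-→d9:-→d10:-→d11:-→d12:-→d13:-→d14:-→d15:-→d16:H1 -> H1
  lookup 237.128.0.6: bits 1110110110000000 walk d0:-→d1:-→d2:-→d3:-→d4:-→d5:-→d6:-→d7:-→d8:-→d9:-→d10:-→d11:-→d12:-→d13:-→d14:-→d15:-→d16:H1 -> H1
  add 237.128.51.86/31 -> H2 at depth 31
  add 237.128.51.0/24 -> H0 at depth 24
  add 237.128.51.0/24 -> H0 at depth 24
  add 11.5.85.88/29 -> H1 at depth 29
  lookup 119.124.44.224: bits 0 walk d0:-→d1:- -> no-route
  lookup 237.128.51.184: bits 111011011000000000110011 walk d0:-→d1:-→d2:-→d3:-→d4:-→d5:-→d6:-→d7:-→d8:-→d9:-→d10:-→d11:-→d12:-→d13:-→d14:-→d15:-→d16:H1→d17:-→d18:-→d19:-→d20:-→d21:-→d22:-→d23:-→d24:H0 -> H0
  add 237.128.0.0/10 -> H0 at depth 10
  add 11.5.80.0/20 -> H1 at depth 20
  del 237.128.0.0/16 (clear depth 16)
  lookup 237.128.51.87: bits 1110110110000000001100110101011 walk d0:-→d1:-→d2:-→d3:-→d4:-→d5:-→d6:-→d7:-→d8:-→d9:-→d10:H0→d11:-→d12:-→d13:-→d14:-→d15:-→d16:-→d17:-→d18:-→d19:-→d20:-→d21:-→d22:-→d23:-→d24:H0→d25:-→d26:-→d27:-→d28:-→d29:-→d30:-→d31:H2 -> H2
  add 11.5.85.80/28 -> H2 at depth 28
  lookup 237.128.51.86: bits 1110110110000000001100110101011 walk d0:-→d1:-→d2:-→d3:-→d4:-→d5:-→d6:-→d7:-→d8:-→d9:-→d10:H0→d11:-→d12:-→d13:-→d14:-→d15:-→d16:-→d17:-→d18:-→d19:-→d20:-→d21:-→d22:-→d23:-→d24:H0→d25:-→d26:-→d27:-→d28:-→d29:-→d30:-→d31:H2 -> H2
  lookup 237.128.51.18: bits 1110110110000000001100110 walk d0:-→d1:-→d2:-→d3:-→d4:-→d5:-→d6:-→d7:-→d8:-→d9:-→d10:H0→d11:-→d12:-→d13:-→d14:-→d15:-→d16:-→d17:-→d18:-→d19:-→d20:-→d21:-→d22:-→d23:-→d24:H0→d25:- -> H0
  lookup 11.5.81.55: bits 000010110000010101010 walk d0:-→d1:-→d2:-→d3:-→d4:-→d5:-→d6:-→d7:-→d8:-→d9:-→d10:-→d11:-→d12:-→d13:-→d14:-→d15:-→d16:-→d17:-→d18:-→d19:-→d20:H1→d21:H1 -> H1
  add 11.0.0.0/8 -> H1 at depth 8

== LOOKUPS ==
["H1","H1","no-route","H0","H2","H2","H0","H1"]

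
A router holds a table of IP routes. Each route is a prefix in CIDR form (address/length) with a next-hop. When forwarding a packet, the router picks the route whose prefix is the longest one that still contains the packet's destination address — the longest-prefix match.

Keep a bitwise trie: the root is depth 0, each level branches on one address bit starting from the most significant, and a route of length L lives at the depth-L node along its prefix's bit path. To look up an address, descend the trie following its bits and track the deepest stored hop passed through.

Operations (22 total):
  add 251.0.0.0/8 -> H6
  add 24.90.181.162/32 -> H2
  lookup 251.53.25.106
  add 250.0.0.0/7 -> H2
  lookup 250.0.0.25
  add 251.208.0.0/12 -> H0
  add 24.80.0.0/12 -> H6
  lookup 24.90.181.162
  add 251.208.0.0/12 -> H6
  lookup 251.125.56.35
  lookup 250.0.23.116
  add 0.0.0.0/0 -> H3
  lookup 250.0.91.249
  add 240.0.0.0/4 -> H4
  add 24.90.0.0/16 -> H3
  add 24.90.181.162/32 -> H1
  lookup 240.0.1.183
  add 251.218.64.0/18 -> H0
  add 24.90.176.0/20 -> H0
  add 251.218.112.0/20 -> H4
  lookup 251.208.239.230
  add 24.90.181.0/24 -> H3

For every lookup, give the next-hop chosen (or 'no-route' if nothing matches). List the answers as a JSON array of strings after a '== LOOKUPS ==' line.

Trace:
  + 251.0.0.0/8 (H6) depth=8
  + 24.90.181.162/32 (H2) depth=32
  lookup 251.53.25.106: bits 11111011 walk d0:-→d1:-→d2:-→d3:-→d4:-→d5:-→d6:-→d7:-→d8:H6 -> H6
  + 250.0.0.0/7 (H2) depth=7
  lookup 250.0.0.25: bits 1111101 walk d0:-→d1:-→d2:-→d3:-→d4:-→d5:-→d6:-→d7:H2 -> H2
  + 251.208.0.0/12 (H0) depth=12
  + 24.80.0.0/12 (H6) depth=12
  lookup 24.90.181.162: bits 00011000010110101011010110100010 walk d0:-→d1:-→d2:-→d3:-→d4:-→d5:-→d6:-→d7:-→d8:-→d9:-→d10:-→d11:-→d12:H6→d13:-→d14:-→d15:-→d16:-→d17:-→d18:-→d19:-→d20:-→d21:-→d22:-→d23:-→d24:-→d25:-→d26:-→d27:-→d28:-→d29:-→d30:-→d31:-→d32:H2 -> H2
  + 251.208.0.0/12 (H6) depth=12
  lookup 251.125.56.35: bits 11111011 walk d0:-→d1:-→d2:-→d3:-→d4:-→d5:-→d6:-→d7:H2→d8:H6 -> H6
  lookup 250.0.23.116: bits 1111101 walk d0:-→d1:-→d2:-→d3:-→d4:-→d5:-→d6:-→d7:H2 -> H2
  + 0.0.0.0/0 (H3) depth=0
  lookup 250.0.91.249: bits 1111101 walk d0:H3→d1:-→d2:-→d3:-→d4:-→d5:-→d6:-→d7:H2 -> H2
  + 240.0.0.0/4 (H4) depth=4
  + 24.90.0.0/16 (H3) depth=16
  + 24.90.181.162/32 (H1) depth=32
  lookup 240.0.1.183: bits 1111 walk d0:H3→d1:-→d2:-→d3:-→d4:H4 -> H4
  + 251.218.64.0/18 (H0) depth=18
  + 24.90.176.0/20 (H0) depth=20
  + 251.218.112.0/20 (H4) depth=20
  lookup 251.208.239.230: bits 111110111101 walk d0:H3→d1:-→d2:-→d3:-→d4:H4→d5:-→d6:-→d7:H2→d8:H6→d9:-→d10:-→d11:-→d12:H6 -> H6
  + 24.90.181.0/24 (H3) depth=24

== LOOKUPS ==
["H6","H2","H2","H6","H2","H2","H4","H6"]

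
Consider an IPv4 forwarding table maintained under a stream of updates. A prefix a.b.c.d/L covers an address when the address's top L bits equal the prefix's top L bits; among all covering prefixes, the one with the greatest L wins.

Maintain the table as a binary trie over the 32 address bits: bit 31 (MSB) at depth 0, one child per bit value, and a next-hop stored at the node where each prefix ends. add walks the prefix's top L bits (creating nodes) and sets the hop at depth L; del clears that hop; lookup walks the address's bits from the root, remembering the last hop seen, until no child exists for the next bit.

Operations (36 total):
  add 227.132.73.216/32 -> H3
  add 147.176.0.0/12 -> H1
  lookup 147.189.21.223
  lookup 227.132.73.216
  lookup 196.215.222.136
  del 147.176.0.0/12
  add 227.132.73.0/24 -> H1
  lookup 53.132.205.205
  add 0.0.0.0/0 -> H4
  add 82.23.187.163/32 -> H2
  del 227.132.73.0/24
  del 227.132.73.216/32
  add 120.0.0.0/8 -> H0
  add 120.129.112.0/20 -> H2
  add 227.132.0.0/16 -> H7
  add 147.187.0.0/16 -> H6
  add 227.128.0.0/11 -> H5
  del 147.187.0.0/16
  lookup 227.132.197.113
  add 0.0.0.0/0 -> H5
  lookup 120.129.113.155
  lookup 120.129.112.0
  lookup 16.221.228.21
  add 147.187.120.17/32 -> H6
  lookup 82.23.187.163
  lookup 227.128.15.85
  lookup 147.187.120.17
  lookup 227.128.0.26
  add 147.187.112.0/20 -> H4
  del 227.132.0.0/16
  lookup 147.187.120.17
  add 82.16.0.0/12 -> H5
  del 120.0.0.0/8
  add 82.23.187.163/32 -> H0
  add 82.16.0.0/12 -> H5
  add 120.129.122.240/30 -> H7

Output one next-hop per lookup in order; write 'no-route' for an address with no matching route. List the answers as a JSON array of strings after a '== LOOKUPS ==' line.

Apply in order:
  + 227.132.73.216/32 (H3) depth=32
  + 147.176.0.0/12 (H1) depth=12
  lookup 147.189.21.223: bits 100100111011 walk d0:-→d1:-→d2:-→d3:-→d4:-→d5:-→d6:-→d7:-→d8:-→d9:-→d10:-→d11:-→d12:H1 -> H1
  lookup 227.132.73.216: bits 11100011100001000100100111011000 walk d0:-→d1:-→d2:-→d3:-→d4:-→d5:-→d6:-→d7:-→d8:-→d9:-→d10:-→d11:-→d12:-→d13:-→d14:-→d15:-→d16:-→d17:-→d18:-→d19:-→d20:-→d21:-→d22:-→d23:-→d24:-→d25:-→d26:-→d27:-→d28:-→d29:-→d30:-→d31:-→d32:H3 -> H3
  lookup 196.215.222.136: bits 11 walk d0:-→d1:-→d2:- -> no-route
  - 147.176.0.0/12 clear@12
  + 227.132.73.0/24 (H1) depth=24
  lookup 53.132.205.205: bits ε walk d0:- -> no-route
  + 0.0.0.0/0 (H4) depth=0
  + 82.23.187.163/32 (H2) depth=32
  - 227.132.73.0/24 clear@24
  - 227.132.73.216/32 clear@32
  + 120.0.0.0/8 (H0) depth=8
  + 120.129.112.0/20 (H2) depth=20
  + 227.132.0.0/16 (H7) depth=16
  + 147.187.0.0/16 (H6) depth=16
  + 227.128.0.0/11 (H5) depth=11
  - 147.187.0.0/16 clear@16
  lookup 227.132.197.113: bits 1110001110000100 walk d0:H4→d1:-→d2:-→d3:-→d4:-→d5:-→d6:-→d7:-→d8:-→d9:-→d10:-→d11:H5→d12:-→d13:-→d14:-→d15:-→d16:H7 -> H7
  + 0.0.0.0/0 (H5) depth=0
  lookup 120.129.113.155: bits 01111000100000010111 walk d0:H5→d1:-→d2:-→d3:-→d4:-→d5:-→d6:-→d7:-→d8:H0→d9:-→d10:-→d11:-→d12:-→d13:-→d14:-→d15:-→d16:-→d17:-→d18:-→d19:-→d20:H2 -> H2
  lookup 120.129.112.0: bits 01111000100000010111 walk d0:H5→d1:-→d2:-→d3:-→d4:-→d5:-→d6:-→d7:-→d8:H0→d9:-→d10:-→d11:-→d12:-→d13:-→d14:-→d15:-→d16:-→d17:-→d18:-→d19:-→d20:H2 -> H2
  lookup 16.221.228.21: bits 0 walk d0:H5→d1:- -> H5
  + 147.187.120.17/32 (H6) depth=32
  lookup 82.23.187.163: bits 01010010000101111011101110100011 walk d0:H5→d1:-→d2:-→d3:-→d4:-→d5:-→d6:-→d7:-→d8:-→d9:-→d10:-→d11:-→d12:-→d13:-→d14:-→d15:-→d16:-→d17:-→d18:-→d19:-→d20:-→d21:-→d22:-→d23:-→d24:-→d25:-→d26:-→d27:-→d28:-→d29:-→d30:-→d31:-→d32:H2 -> H2
  lookup 227.128.15.85: bits 1110001110000 walk d0:H5→d1:-→d2:-→d3:-→d4:-→d5:-→d6:-→d7:-→d8:-→d9:-→d10:-→d11:H5→d12:-→d13:- -> H5
  lookup 147.187.120.17: bits 10010011101110110111100000010001 walk d0:H5→d1:-→d2:-→d3:-→d4:-→d5:-→d6:-→d7:-→d8:-→d9:-→d10:-→d11:-→d12:-→d13:-→d14:-→d15:-→d16:-→d17:-→d18:-→d19:-→d20:-→d21:-→d22:-→d23:-→d24:-→d25:-→d26:-→d27:-→d28:-→d29:-→d30:-→d31:-→d32:H6 -> H6
  lookup 227.128.0.26: bits 1110001110000 walk d0:H5→d1:-→d2:-→d3:-→d4:-→d5:-→d6:-→d7:-→d8:-→d9:-→d10:-→d11:H5→d12:-→d13:- -> H5
  + 147.187.112.0/20 (H4) depth=20
  - 227.132.0.0/16 clear@16
  lookup 147.187.120.17: bits 10010011101110110111100000010001 walk d0:H5→d1:-→d2:-→d3:-→d4:-→d5:-→d6:-→d7:-→d8:-→d9:-→d10:-→d11:-→d12:-→d13:-→d14:-→d15:-→d16:-→d17:-→d18:-→d19:-→d20:H4→d21:-→d22:-→d23:-→d24:-→d25:-→d26:-→d27:-→d28:-→d29:-→d30:-→d31:-→d32:H6 -> H6
  + 82.16.0.0/12 (H5) depth=12
  - 120.0.0.0/8 clear@8
  + 82.23.187.163/32 (H0) depth=32
  + 82.16.0.0/12 (H5) depth=12
  + 120.129.122.240/30 (H7) depth=30

== LOOKUPS ==
["H1","H3","no-route","no-route","H7","H2","H2","H5","H2","H5","H6","H5","H6"]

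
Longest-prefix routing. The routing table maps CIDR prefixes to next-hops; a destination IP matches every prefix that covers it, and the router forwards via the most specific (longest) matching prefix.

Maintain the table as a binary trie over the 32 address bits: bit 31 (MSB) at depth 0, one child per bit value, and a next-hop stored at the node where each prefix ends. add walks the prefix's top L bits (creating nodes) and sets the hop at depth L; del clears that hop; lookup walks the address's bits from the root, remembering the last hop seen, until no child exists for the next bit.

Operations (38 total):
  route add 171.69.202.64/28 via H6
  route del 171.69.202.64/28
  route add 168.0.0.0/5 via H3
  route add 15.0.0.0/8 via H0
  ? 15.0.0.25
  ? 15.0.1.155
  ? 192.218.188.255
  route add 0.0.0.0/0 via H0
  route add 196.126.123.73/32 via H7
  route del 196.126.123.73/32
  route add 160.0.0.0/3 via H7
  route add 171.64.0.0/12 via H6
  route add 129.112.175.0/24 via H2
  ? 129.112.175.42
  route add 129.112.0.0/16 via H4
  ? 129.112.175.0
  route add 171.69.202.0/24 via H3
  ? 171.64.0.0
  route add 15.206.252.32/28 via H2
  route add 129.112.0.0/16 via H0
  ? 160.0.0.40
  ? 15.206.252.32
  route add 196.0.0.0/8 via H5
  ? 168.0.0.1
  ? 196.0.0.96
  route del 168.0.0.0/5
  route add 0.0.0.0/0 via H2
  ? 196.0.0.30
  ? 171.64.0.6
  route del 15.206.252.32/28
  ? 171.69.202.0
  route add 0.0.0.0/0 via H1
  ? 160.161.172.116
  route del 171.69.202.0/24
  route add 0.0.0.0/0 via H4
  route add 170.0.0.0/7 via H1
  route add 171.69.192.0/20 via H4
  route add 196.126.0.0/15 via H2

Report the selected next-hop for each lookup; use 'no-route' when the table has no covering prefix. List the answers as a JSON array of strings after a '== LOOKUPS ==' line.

Process each operation:
  + 171.69.202.64/28 (H6) depth=28
  del 171.69.202.64/28 (clear depth 28)
  + 168.0.0.0/5 (H3) depth=5
  + 15.0.0.0/8 (H0) depth=8
  Q 15.0.0.25: descend 00001111 ; hops seen [H0] ; pick H0
  Q 15.0.1.155: descend 00001111 ; hops seen [H0] ; pick H0
  Q 192.218.188.255: descend 1 ; hops seen [∅] ; pick no-route
  + 0.0.0.0/0 (H0) depth=0
  + 196.126.123.73/32 (H7) depth=32
  del 196.126.123.73/32 (clear depth 32)
  + 160.0.0.0/3 (H7) depth=3
  + 171.64.0.0/12 (H6) depth=12
  + 129.112.175.0/24 (H2) depth=24
  Q 129.112.175.42: descend 100000010111000010101111 ; hops seen [H0,H2] ; pick H2
  + 129.112.0.0/16 (H4) depth=16
  Q 129.112.175.0: descend 100000010111000010101111 ; hops seen [H0,H4,H2] ; pick H2
  + 171.69.202.0/24 (H3) depth=24
  Q 171.64.0.0: descend 1010101101000 ; hops seen [H0,H7,H3,H6] ; pick H6
  + 15.206.252.32/28 (H2) depth=28
  + 129.112.0.0/16 (H0) depth=16
  Q 160.0.0.40: descend 1010 ; hops seen [H0,H7] ; pick H7
  Q 15.206.252.32: descend 0000111111001110111111000010 ; hops seen [H0,H0,H2] ; pick H2
  + 196.0.0.0/8 (H5) depth=8
  Q 168.0.0.1: descend 101010 ; hops seen [H0,H7,H3] ; pick H3
  Q 196.0.0.96: descend 110001000 ; hops seen [H0,H5] ; pick H5
  del 168.0.0.0/5 (clear depth 5)
  + 0.0.0.0/0 (H2) depth=0
  Q 196.0.0.30: descend 110001000 ; hops seen [H2,H5] ; pick H5
  Q 171.64.0.6: descend 1010101101000 ; hops seen [H2,H7,H6] ; pick H6
  del 15.206.252.32/28 (clear depth 28)
  Q 171.69.202.0: descend 1010101101000101110010100 ; hops seen [H2,H7,H6,H3] ; pick H3
  + 0.0.0.0/0 (H1) depth=0
  Q 160.161.172.116: descend 1010 ; hops seen [H1,H7] ; pick H7
  del 171.69.202.0/24 (clear depth 24)
  + 0.0.0.0/0 (H4) depth=0
  + 170.0.0.0/7 (H1) depth=7
  + 171.69.192.0/20 (H4) depth=20
  + 196.126.0.0/15 (H2) depth=15

== LOOKUPS ==
["H0","H0","no-route","H2","H2","H6","H7","H2","H3","H5","H5","H6","H3","H7"]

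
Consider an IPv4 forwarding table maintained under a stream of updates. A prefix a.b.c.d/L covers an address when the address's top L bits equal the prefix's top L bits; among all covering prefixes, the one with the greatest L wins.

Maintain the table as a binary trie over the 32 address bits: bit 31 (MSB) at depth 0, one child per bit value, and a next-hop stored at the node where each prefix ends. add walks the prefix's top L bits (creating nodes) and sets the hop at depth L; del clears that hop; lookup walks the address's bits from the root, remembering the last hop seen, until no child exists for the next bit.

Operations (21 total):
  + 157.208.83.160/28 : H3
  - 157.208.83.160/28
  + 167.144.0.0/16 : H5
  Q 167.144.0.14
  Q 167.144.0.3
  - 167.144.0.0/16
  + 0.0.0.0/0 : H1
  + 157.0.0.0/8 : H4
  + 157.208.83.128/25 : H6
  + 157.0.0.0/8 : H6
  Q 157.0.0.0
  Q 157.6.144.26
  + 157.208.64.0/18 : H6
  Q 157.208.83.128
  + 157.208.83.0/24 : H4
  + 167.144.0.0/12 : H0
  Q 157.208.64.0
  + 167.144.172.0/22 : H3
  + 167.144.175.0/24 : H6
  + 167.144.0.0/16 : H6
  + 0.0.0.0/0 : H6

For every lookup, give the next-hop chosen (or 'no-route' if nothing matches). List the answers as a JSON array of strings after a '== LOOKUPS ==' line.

Trace:
  + 157.208.83.160/28 (H3) depth=28
  - 157.208.83.160/28 clear@28
  + 167.144.0.0/16 (H5) depth=16
  Q 167.144.0.14: descend 1010011110010000 ; hops seen [H5] ; pick H5
  Q 167.144.0.3: descend 1010011110010000 ; hops seen [H5] ; pick H5
  - 167.144.0.0/16 clear@16
  + 0.0.0.0/0 (H1) depth=0
  + 157.0.0.0/8 (H4) depth=8
  + 157.208.83.128/25 (H6) depth=25
  + 157.0.0.0/8 (H6) depth=8
  Q 157.0.0.0: descend 10011101 ; hops seen [H1,H6] ; pick H6
  Q 157.6.144.26: descend 10011101 ; hops seen [H1,H6] ; pick H6
  + 157.208.64.0/18 (H6) depth=18
  Q 157.208.83.128: descend 10011101110100000101001110 ; hops seen [H1,H6,H6,H6] ; pick H6
  + 157.208.83.0/24 (H4) depth=24
  + 167.144.0.0/12 (H0) depth=12
  Q 157.208.64.0: descend 1001110111010000010 ; hops seen [H1,H6,H6] ; pick H6
  + 167.144.172.0/22 (H3) depth=22
  + 167.144.175.0/24 (H6) depth=24
  + 167.144.0.0/16 (H6) depth=16
  + 0.0.0.0/0 (H6) depth=0

== LOOKUPS ==
["H5","H5","H6","H6","H6","H6"]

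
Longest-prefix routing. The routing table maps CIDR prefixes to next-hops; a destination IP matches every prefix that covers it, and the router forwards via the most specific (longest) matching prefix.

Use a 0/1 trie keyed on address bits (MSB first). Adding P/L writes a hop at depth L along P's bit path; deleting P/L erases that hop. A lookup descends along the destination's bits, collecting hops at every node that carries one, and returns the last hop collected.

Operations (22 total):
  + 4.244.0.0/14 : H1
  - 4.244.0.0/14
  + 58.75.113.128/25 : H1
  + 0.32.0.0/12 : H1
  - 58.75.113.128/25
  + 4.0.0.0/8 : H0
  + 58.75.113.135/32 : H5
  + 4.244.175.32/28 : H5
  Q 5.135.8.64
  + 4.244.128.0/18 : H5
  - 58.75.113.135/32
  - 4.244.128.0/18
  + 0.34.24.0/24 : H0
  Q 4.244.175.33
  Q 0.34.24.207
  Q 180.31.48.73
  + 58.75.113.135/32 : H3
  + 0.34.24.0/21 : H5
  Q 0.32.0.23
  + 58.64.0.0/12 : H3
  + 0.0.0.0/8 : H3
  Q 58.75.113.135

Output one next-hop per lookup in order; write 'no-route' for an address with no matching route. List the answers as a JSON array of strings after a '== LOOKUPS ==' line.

Apply in order:
  add 4.244.0.0/14 -> H1 at depth 14
  del 4.244.0.0/14 (clear depth 14)
  add 58.75.113.128/25 -> H1 at depth 25
  add 0.32.0.0/12 -> H1 at depth 12
  del 58.75.113.128/25 (clear depth 25)
  add 4.0.0.0/8 -> H0 at depth 8
  add 58.75.113.135/32 -> H5 at depth 32
  add 4.244.175.32/28 -> H5 at depth 28
  Q 5.135.8.64: descend 0000010 ; hops seen [∅] ; pick no-route
  add 4.244.128.0/18 -> H5 at depth 18
  del 58.75.113.135/32 (clear depth 32)
  del 4.244.128.0/18 (clear depth 18)
  add 0.34.24.0/24 -> H0 at depth 24
  Q 4.244.175.33: descend 0000010011110100101011110010 ; hops seen [H0,H5] ; pick H5
  Q 0.34.24.207: descend 000000000010001000011000 ; hops seen [H1,H0] ; pick H0
  Q 180.31.48.73: descend ε ; hops seen [∅] ; pick no-route
  add 58.75.113.135/32 -> H3 at depth 32
  add 0.34.24.0/21 -> H5 at depth 21
  Q 0.32.0.23: descend 00000000001000 ; hops seen [H1] ; pick H1
  add 58.64.0.0/12 -> H3 at depth 12
  add 0.0.0.0/8 -> H3 at depth 8
  Q 58.75.113.135: descend 00111010010010110111000110000111 ; hops seen [H3,H3] ; pick H3

== LOOKUPS ==
["no-route","H5","H0","no-route","H1","H3"]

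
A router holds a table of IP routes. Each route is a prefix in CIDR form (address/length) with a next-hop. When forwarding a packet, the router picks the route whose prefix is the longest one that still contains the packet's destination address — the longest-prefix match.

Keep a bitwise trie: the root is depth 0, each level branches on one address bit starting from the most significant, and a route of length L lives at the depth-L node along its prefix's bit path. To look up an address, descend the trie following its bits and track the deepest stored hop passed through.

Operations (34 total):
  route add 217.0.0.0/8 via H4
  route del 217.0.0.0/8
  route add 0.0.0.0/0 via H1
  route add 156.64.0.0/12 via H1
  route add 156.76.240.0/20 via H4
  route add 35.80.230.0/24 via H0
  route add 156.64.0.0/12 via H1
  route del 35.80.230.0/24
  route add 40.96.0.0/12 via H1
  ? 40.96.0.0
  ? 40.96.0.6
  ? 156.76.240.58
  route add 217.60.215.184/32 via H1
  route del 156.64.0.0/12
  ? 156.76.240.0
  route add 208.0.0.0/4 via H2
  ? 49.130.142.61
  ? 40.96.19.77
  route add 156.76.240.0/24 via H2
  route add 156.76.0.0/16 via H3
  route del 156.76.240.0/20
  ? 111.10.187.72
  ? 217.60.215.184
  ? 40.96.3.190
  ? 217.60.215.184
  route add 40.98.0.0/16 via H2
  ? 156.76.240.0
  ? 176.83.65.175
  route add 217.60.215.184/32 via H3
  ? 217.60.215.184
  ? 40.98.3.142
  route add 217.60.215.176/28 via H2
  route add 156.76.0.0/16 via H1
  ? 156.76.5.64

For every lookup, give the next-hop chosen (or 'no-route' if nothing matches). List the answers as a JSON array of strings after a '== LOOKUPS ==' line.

Apply in order:
  add 217.0.0.0/8 -> H4 at depth 8
  - 217.0.0.0/8 clear@8
  add 0.0.0.0/0 -> H1 at depth 0
  add 156.64.0.0/12 -> H1 at depth 12
  add 156.76.240.0/20 -> H4 at depth 20
  add 35.80.230.0/24 -> H0 at depth 24
  add 156.64.0.0/12 -> H1 at depth 12
  - 35.80.230.0/24 clear@24
  add 40.96.0.0/12 -> H1 at depth 12
  Q 40.96.0.0: descend 001010000110 ; hops seen [H1,H1] ; pick H1
  Q 40.96.0.6: descend 001010000110 ; hops seen [H1,H1] ; pick H1
  Q 156.76.240.58: descend 10011100010011001111 ; hops seen [H1,H1,H4] ; pick H4
  add 217.60.215.184/32 -> H1 at depth 32
  - 156.64.0.0/12 clear@12
  Q 156.76.240.0: descend 10011100010011001111 ; hops seen [H1,H4] ; pick H4
  add 208.0.0.0/4 -> H2 at depth 4
  Q 49.130.142.61: descend 001 ; hops seen [H1] ; pick H1
  Q 40.96.19.77: descend 001010000110 ; hops seen [H1,H1] ; pick H1
  add 156.76.240.0/24 -> H2 at depth 24
  add 156.76.0.0/16 -> H3 at depth 16
  - 156.76.240.0/20 clear@20
  Q 111.10.187.72: descend 0 ; hops seen [H1] ; pick H1
  Q 217.60.215.184: descend 11011001001111001101011110111000 ; hops seen [H1,H2,H1] ; pick H1
  Q 40.96.3.190: descend 001010000110 ; hops seen [H1,H1] ; pick H1
  Q 217.60.215.184: descend 11011001001111001101011110111000 ; hops seen [H1,H2,H1] ; pick H1
  add 40.98.0.0/16 -> H2 at depth 16
  Q 156.76.240.0: descend 100111000100110011110000 ; hops seen [H1,H3,H2] ; pick H2
  Q 176.83.65.175: descend 10 ; hops seen [H1] ; pick H1
  add 217.60.215.184/32 -> H3 at depth 32
  Q 217.60.215.184: descend 11011001001111001101011110111000 ; hops seen [H1,H2,H3] ; pick H3
  Q 40.98.3.142: descend 0010100001100010 ; hops seen [H1,H1,H2] ; pick H2
  add 217.60.215.176/28 -> H2 at depth 28
  add 156.76.0.0/16 -> H1 at depth 16
  Q 156.76.5.64: descend 1001110001001100 ; hops seen [H1,H1] ; pick H1

== LOOKUPS ==
["H1","H1","H4","H4","H1","H1","H1","H1","H1","H1","H2","H1","H3","H2","H1"]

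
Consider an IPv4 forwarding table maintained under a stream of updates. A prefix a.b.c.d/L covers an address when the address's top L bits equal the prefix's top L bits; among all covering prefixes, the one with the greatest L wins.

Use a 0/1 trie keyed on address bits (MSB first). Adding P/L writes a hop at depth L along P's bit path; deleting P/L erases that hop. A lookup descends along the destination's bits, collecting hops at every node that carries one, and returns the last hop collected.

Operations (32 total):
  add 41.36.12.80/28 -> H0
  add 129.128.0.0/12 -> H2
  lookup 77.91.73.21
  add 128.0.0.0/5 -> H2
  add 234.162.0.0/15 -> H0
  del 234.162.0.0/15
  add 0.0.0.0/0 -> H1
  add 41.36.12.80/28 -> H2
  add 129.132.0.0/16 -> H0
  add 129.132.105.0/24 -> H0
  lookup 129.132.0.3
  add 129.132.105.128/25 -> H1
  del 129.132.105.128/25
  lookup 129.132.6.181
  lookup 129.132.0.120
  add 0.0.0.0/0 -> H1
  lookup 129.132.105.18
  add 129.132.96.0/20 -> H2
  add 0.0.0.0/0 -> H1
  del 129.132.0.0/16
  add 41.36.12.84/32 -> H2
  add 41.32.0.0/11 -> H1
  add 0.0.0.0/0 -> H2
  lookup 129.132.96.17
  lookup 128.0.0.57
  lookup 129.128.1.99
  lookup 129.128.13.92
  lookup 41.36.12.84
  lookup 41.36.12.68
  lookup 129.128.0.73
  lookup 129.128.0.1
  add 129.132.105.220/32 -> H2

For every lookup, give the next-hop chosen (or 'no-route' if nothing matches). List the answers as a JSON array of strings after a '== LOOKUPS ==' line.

Trace:
  + 41.36.12.80/28 (H0) depth=28
  + 129.128.0.0/12 (H2) depth=12
  Q 77.91.73.21: descend 0 ; hops seen [∅] ; pick no-route
  + 128.0.0.0/5 (H2) depth=5
  + 234.162.0.0/15 (H0) depth=15
  - 234.162.0.0/15 clear@15
  + 0.0.0.0/0 (H1) depth=0
  + 41.36.12.80/28 (H2) depth=28
  + 129.132.0.0/16 (H0) depth=16
  + 129.132.105.0/24 (H0) depth=24
  Q 129.132.0.3: descend 10000001100001000 ; hops seen [H1,H2,H2,H0] ; pick H0
  + 129.132.105.128/25 (H1) depth=25
  - 129.132.105.128/25 clear@25
  Q 129.132.6.181: descend 10000001100001000 ; hops seen [H1,H2,H2,H0] ; pick H0
  Q 129.132.0.120: descend 10000001100001000 ; hops seen [H1,H2,H2,H0] ; pick H0
  + 0.0.0.0/0 (H1) depth=0
  Q 129.132.105.18: descend 100000011000010001101001 ; hops seen [H1,H2,H2,H0,H0] ; pick H0
  + 129.132.96.0/20 (H2) depth=20
  + 0.0.0.0/0 (H1) depth=0
  - 129.132.0.0/16 clear@16
  + 41.36.12.84/32 (H2) depth=32
  + 41.32.0.0/11 (H1) depth=11
  + 0.0.0.0/0 (H2) depth=0
  Q 129.132.96.17: descend 10000001100001000110 ; hops seen [H2,H2,H2,H2] ; pick H2
  Q 128.0.0.57: descend 1000000 ; hops seen [H2,H2] ; pick H2
  Q 129.128.1.99: descend 1000000110000 ; hops seen [H2,H2,H2] ; pick H2
  Q 129.128.13.92: descend 1000000110000 ; hops seen [H2,H2,H2] ; pick H2
  Q 41.36.12.84: descend 00101001001001000000110001010100 ; hops seen [H2,H1,H2,H2] ; pick H2
  Q 41.36.12.68: descend 001010010010010000001100010 ; hops seen [H2,H1] ; pick H1
  Q 129.128.0.73: descend 1000000110000 ; hops seen [H2,H2,H2] ; pick H2
  Q 129.128.0.1: descend 1000000110000 ; hops seen [H2,H2,H2] ; pick H2
  + 129.132.105.220/32 (H2) depth=32

== LOOKUPS ==
["no-route","H0","H0","H0","H0","H2","H2","H2","H2","H2","H1","H2","H2"]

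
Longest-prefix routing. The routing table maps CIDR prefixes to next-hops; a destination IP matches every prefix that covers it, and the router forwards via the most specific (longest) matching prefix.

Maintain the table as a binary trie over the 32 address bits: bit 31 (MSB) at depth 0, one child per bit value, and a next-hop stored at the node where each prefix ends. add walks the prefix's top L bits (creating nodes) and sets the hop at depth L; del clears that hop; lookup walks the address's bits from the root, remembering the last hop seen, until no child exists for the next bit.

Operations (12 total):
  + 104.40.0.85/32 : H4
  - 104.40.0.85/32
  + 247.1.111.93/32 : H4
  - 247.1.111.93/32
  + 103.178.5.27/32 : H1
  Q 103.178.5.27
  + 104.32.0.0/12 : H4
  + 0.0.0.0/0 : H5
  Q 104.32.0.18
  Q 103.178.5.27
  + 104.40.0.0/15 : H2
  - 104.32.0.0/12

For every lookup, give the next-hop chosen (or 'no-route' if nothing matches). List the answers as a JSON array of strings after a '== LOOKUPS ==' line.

Process each operation:
  add 104.40.0.85/32 -> H4 at depth 32
  - 104.40.0.85/32 clear@32
  add 247.1.111.93/32 -> H4 at depth 32
  - 247.1.111.93/32 clear@32
  add 103.178.5.27/32 -> H1 at depth 32
  lookup 103.178.5.27: bits 01100111101100100000010100011011 walk d0:-→d1:-→d2:-→d3:-→d4:-→d5:-→d6:-→d7:-→d8:-→d9:-→d10:-→d11:-→d12:-→d13:-→d14:-→d15:-→d16:-→d17:-→d18:-→d19:-→d20:-→d21:-→d22:-→d23:-→d24:-→d25:-→d26:-→d27:-→d28:-→d29:-→d30:-→d31:-→d32:H1 -> H1
  add 104.32.0.0/12 -> H4 at depth 12
  add 0.0.0.0/0 -> H5 at depth 0
  lookup 104.32.0.18: bits 011010000010 walk d0:H5→d1:-→d2:-→d3:-→d4:-→d5:-→d6:-→d7:-→d8:-→d9:-→d10:-→d11:-→d12:H4 -> H4
  lookup 103.178.5.27: bits 01100111101100100000010100011011 walk d0:H5→d1:-→d2:-→d3:-→d4:-→d5:-→d6:-→d7:-→d8:-→d9:-→d10:-→d11:-→d12:-→d13:-→d14:-→d15:-→d16:-→d17:-→d18:-→d19:-→d20:-→d21:-→d22:-→d23:-→d24:-→d25:-→d26:-→d27:-→d28:-→d29:-→d30:-→d31:-→d32:H1 -> H1
  add 104.40.0.0/15 -> H2 at depth 15
  - 104.32.0.0/12 clear@12

== LOOKUPS ==
["H1","H4","H1"]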